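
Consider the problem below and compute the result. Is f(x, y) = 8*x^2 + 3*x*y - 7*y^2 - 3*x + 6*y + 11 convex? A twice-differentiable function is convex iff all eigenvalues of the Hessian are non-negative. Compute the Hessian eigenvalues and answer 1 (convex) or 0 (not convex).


The Hessian of f(x,y) = 8*x^2 + 3*x*y - 7*y^2 - 3*x + 6*y + 11 is:
H = [[16, 3], [3, -14]]
Trace = 16 - 14 = 2
Determinant = 16*-14 - (3)^2 = -233
Discriminant = (2)^2 - 4*-233 = 936.0
Eigenvalues: lambda_1 = -14.2971, lambda_2 = 16.2971
The function is not convex.

0


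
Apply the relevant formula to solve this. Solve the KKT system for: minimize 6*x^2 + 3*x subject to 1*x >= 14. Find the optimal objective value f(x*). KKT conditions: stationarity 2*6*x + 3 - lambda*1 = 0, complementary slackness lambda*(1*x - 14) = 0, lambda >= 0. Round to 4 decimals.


Step 1: Try lambda = 0 (constraint inactive).
x_unc = -3/(2*6) = -0.25
Check: 1*-0.25 = -0.25 < 14 -- violated!
Step 2: Constraint must be active: 1*x = 14
x* = 14/1 = 14.0
lambda = (2*6*14.0 + 3)/1 = 171.0
Step 3: Compute optimal value.
f(x*) = 6*14.0^2 + 3*14.0 = 1218.0


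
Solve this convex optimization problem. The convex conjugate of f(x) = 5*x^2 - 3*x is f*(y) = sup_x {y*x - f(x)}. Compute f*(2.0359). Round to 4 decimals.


f*(y) = sup_x {y*x - a*x^2 - b*x} = sup_x {(y-b)*x - a*x^2}
FOC: (y - b) - 2a*x = 0 => x* = (y - b)/(2a)
x* = (2.0359 + 3)/(2*5) = 0.5036
f*(2.0359) = (y-b)^2/(4a) = (2.0359 + 3)^2/(4*5)
= 25.3603/20 = 1.268


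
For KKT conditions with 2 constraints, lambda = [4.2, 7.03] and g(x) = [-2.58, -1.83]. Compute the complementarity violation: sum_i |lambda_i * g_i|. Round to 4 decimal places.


KKT complementary slackness check:
lambda_1 * g_1 = 4.2 * -2.58 = -10.836
lambda_2 * g_2 = 7.03 * -1.83 = -12.8649
Total violation = 10.836 + 12.8649 = 23.7009


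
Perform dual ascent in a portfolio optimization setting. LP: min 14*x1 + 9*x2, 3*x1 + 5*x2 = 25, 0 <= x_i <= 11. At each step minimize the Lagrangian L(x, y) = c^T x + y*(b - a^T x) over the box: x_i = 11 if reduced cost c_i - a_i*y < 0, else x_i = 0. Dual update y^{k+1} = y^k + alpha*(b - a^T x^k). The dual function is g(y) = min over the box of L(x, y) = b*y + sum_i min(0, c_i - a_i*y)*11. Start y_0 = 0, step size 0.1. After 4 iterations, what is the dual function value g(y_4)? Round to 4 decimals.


Dual ascent for LP: min 14*x1 + 9*x2, 3*x1 + 5*x2 = 25, 0 <= x_i <= 11
Step 1: y^k = 0.0, reduced costs: (14.0, 9.0)
  x^k = (0.0, 0.0), subgradient = b - a^T x = 25.0
  y^{k+1} = 0.0 + 0.1*25.0 = 2.5
Step 2: y^k = 2.5, reduced costs: (6.5, -3.5)
  x^k = (0.0, 11.0), subgradient = b - a^T x = -30.0
  y^{k+1} = 2.5 + 0.1*-30.0 = -0.5
Step 3: y^k = -0.5, reduced costs: (15.5, 11.5)
  x^k = (0.0, 0.0), subgradient = b - a^T x = 25.0
  y^{k+1} = -0.5 + 0.1*25.0 = 2.0
Step 4: y^k = 2.0, reduced costs: (8.0, -1.0)
  x^k = (0.0, 11.0), subgradient = b - a^T x = -30.0
  y^{k+1} = 2.0 + 0.1*-30.0 = -1.0
Dual objective at y_4 = -1.0: reduced costs (17.0, 14.0), box minimizer x = (0.0, 0.0)
g(y_4) = b*y + (c1 - a1*y)*x1 + (c2 - a2*y)*x2 = 25*(-1.0) + 17.0*0.0 + 14.0*0.0 = -25.0 + 0.0 + 0.0 = -25.0


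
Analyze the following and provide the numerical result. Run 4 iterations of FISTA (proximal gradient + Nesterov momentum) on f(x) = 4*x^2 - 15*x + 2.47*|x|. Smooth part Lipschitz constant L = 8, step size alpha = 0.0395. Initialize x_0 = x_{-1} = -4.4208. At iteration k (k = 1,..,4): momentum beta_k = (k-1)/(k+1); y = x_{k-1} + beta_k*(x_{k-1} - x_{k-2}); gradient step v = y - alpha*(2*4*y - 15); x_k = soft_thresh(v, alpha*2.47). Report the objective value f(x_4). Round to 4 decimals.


FISTA on f(x) = 4*x^2 - 15*x + 2.47*|x|
L = 8, alpha = 0.0395
Iteration 1: beta = 0.0, y = -4.4208 + 0.0*(-4.4208 + 4.4208) = -4.4208
  grad(y) = -50.3664, v = y - alpha*grad = -2.4313
  prox(v) = soft_thresh(-2.4313, 0.0976) = -2.3338
Iteration 2: beta = 0.3333, y = -2.3338 + 0.3333*(-2.3338 + 4.4208) = -1.6381
  grad(y) = -28.1047, v = y - alpha*grad = -0.5279
  prox(v) = soft_thresh(-0.5279, 0.0976) = -0.4304
Iteration 3: beta = 0.5, y = -0.4304 + 0.5*(-0.4304 + 2.3338) = 0.5213
  grad(y) = -10.8296, v = y - alpha*grad = 0.9491
  prox(v) = soft_thresh(0.9491, 0.0976) = 0.8515
Iteration 4: beta = 0.6, y = 0.8515 + 0.6*(0.8515 + 0.4304) = 1.6206
  grad(y) = -2.0349, v = y - alpha*grad = 1.701
  prox(v) = soft_thresh(1.701, 0.0976) = 1.6035
f(x_4) = 4*1.6035^2 - 15*1.6035 + 2.47*|1.6035| = -9.807


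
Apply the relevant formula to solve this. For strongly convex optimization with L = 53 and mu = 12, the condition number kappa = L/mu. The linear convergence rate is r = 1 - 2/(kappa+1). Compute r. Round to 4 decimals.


Step 1: Compute the condition number.
kappa = L/mu = 53/12 = 4.4167
Step 2: Compute the convergence rate.
r = 1 - 2/(kappa + 1) = 1 - 2*mu/(L + mu) = (L - mu)/(L + mu) = 41/65 = 0.6308


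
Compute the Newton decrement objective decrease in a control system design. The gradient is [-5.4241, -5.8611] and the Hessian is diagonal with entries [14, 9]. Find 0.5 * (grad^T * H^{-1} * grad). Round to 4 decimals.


Step 1: H is diagonal, so H^(-1) * g = [-0.3874, -0.6512].
Step 2: g^T H^(-1) g = sum_i g_i^2 / H_ii
  = (-5.4241)^2/14 + (-5.8611)^2/9
  = 2.1015 + 3.8169 = 5.9184
Step 3: Objective decrease = 0.5 * g^T H^(-1) g = 2.9592


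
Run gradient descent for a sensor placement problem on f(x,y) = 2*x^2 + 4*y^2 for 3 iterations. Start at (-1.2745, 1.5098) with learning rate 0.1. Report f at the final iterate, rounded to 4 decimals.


Gradient descent on f(x,y) = 2*x^2 + 4*y^2.
Starting point: (-1.2745, 1.5098), alpha = 0.1
Step 1: grad_x = 2*2*-1.2745 = -5.098, grad_y = 2*4*1.5098 = 12.0784
  x_1 = -1.2745 - 0.1*-5.098 = -0.7647
  y_1 = 1.5098 - 0.1*12.0784 = 0.302
Step 2: grad_x = 2*2*-0.7647 = -3.0588, grad_y = 2*4*0.302 = 2.4157
  x_2 = -0.7647 - 0.1*-3.0588 = -0.4588
  y_2 = 0.302 - 0.1*2.4157 = 0.0604
Step 3: grad_x = 2*2*-0.4588 = -1.8353, grad_y = 2*4*0.0604 = 0.4831
  x_3 = -0.4588 - 0.1*-1.8353 = -0.2753
  y_3 = 0.0604 - 0.1*0.4831 = 0.0121
f(-0.2753, 0.0121) = 2*(-0.2753)^2 + 4*0.0121^2 = 0.1522


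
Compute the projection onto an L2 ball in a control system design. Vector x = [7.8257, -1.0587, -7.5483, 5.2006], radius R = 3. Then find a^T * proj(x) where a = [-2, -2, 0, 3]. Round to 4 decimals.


Step 1: Compute ||x|| (intermediates to 6 decimals).
||x|| = sqrt(7.8257^2 + (-1.0587)^2 + (-7.5483)^2 + 5.2006^2) = 12.098988
Step 2: Project.
Since ||x|| > R, scale = R/||x|| = 3/12.098988 = 0.247955, proj(x) = scale * x
proj(x) = [1.940421, -0.26251, -1.871639, 1.289515]
Step 3: Dot product.
a^T * proj(x) = -2*1.940421 - 2*(-0.26251) + 0*(-1.871639) + 3*1.289515 = 0.5127


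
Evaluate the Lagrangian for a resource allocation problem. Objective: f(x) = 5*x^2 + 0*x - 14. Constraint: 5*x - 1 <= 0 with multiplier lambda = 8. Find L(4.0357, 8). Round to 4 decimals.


Step 1: Evaluate f(x).
f(4.0357) = 5*4.0357^2 + 0*4.0357 - 14 = 67.4344
Step 2: Evaluate g(x).
g(4.0357) = 5*4.0357 - 1 = 19.1785
Step 3: Compute Lagrangian.
L = 67.4344 + 8*19.1785 = 220.8624


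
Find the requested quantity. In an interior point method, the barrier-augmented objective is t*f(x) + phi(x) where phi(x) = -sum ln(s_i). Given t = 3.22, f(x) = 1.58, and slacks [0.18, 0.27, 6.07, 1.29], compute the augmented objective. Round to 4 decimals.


Step 1: Compute log-barrier.
ln values: [-1.7148, -1.3093, 1.8034, 0.2546]
phi = -(-1.7148 - 1.3093 + 1.8034 + 0.2546) = 0.9661
Step 2: Compute augmented objective.
t*f(x) = 3.22*1.58 = 5.0876
Total = 5.0876 + 0.9661 = 6.0537


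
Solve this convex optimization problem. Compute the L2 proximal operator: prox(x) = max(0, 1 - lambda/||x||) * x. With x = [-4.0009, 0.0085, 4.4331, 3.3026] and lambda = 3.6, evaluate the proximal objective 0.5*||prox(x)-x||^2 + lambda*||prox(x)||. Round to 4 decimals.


Step 1: Compute ||x||.
||x|| = 6.824
Step 2: Compute scaling factor.
scale = max(0, 1 - 3.6/6.824) = 0.4724
Step 3: prox(x) = [-1.8902, 0.004, 2.0944, 1.5603]
||prox(x)|| = 3.224
Step 4: Proximal objective.
0.5*||prox-x||^2 = 6.48
lambda*||prox|| = 11.6064
Total = 18.0864


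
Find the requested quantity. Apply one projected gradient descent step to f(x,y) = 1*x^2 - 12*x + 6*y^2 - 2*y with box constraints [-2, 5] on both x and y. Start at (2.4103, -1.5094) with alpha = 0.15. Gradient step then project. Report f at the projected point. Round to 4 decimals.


Step 1: Compute gradient at (2.4103, -1.5094).
grad_x = 2*1*2.4103 - 12 = -7.1794
grad_y = 2*6*-1.5094 - 2 = -20.1128
Step 2: Gradient step.
x_raw = 2.4103 - 0.15*-7.1794 = 3.4872
y_raw = -1.5094 - 0.15*-20.1128 = 1.5075
Step 3: Project onto [-2, 5].
x_proj = clip(3.4872) = 3.4872
y_proj = clip(1.5075) = 1.5075
Step 4: Evaluate f.
f(3.4872, 1.5075) = -19.0652


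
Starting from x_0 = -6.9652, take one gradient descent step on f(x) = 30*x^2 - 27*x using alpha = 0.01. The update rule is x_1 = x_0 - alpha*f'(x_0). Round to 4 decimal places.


We compute the gradient at x_0 and apply the update.
f'(x) = 60*x - 27
f'(-6.9652) = 60*-6.9652 - 27 = -444.912
x_1 = -6.9652 - 0.01*-444.912 = -2.5161


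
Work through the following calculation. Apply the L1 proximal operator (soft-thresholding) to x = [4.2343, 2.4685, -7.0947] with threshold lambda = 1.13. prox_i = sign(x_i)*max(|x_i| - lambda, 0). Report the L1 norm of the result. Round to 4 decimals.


Soft-thresholding with lambda = 1.13:
prox(4.2343) = sign(4.2343)*max(|4.2343| - 1.13, 0) = 3.1043
prox(2.4685) = sign(2.4685)*max(|2.4685| - 1.13, 0) = 1.3385
prox(-7.0947) = sign(-7.0947)*max(|-7.0947| - 1.13, 0) = -5.9647
prox(x) = [3.1043, 1.3385, -5.9647]
||prox(x)||_1 = 3.1043 + 1.3385 + 5.9647 = 10.4075


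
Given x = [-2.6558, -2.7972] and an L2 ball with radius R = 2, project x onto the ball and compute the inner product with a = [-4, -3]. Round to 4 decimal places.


Step 1: Compute ||x|| (intermediates to 6 decimals).
||x|| = sqrt((-2.6558)^2 + (-2.7972)^2) = 3.857149
Step 2: Project.
Since ||x|| > R, scale = R/||x|| = 2/3.857149 = 0.518518, proj(x) = scale * x
proj(x) = [-1.37708, -1.450399]
Step 3: Dot product.
a^T * proj(x) = -4*(-1.37708) - 3*(-1.450399) = 9.8595


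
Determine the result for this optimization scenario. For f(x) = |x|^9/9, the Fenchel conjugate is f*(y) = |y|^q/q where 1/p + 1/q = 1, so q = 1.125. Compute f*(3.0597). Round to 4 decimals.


The conjugate exponent q satisfies 1/p + 1/q = 1.
p = 9, so q = 9/(9 - 1) = 1.125
|y|^q = 3.0597^1.125 = 3.5188
f*(3.0597) = 3.5188 / 1.125 = 3.1278


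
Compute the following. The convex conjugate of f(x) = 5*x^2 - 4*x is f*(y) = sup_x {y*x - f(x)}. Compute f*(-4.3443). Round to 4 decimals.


f*(y) = sup_x {y*x - a*x^2 - b*x} = sup_x {(y-b)*x - a*x^2}
FOC: (y - b) - 2a*x = 0 => x* = (y - b)/(2a)
x* = (-4.3443 + 4)/(2*5) = -0.0344
f*(-4.3443) = (y-b)^2/(4a) = (-4.3443 + 4)^2/(4*5)
= 0.1185/20 = 0.0059


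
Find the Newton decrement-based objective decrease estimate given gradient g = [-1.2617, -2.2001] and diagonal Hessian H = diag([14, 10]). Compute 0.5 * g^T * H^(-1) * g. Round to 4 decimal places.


Step 1: H is diagonal, so H^(-1) * g = [-0.0901, -0.22].
Step 2: g^T H^(-1) g = sum_i g_i^2 / H_ii
  = (-1.2617)^2/14 + (-2.2001)^2/10
  = 0.1137 + 0.484 = 0.5978
Step 3: Objective decrease = 0.5 * g^T H^(-1) g = 0.2989


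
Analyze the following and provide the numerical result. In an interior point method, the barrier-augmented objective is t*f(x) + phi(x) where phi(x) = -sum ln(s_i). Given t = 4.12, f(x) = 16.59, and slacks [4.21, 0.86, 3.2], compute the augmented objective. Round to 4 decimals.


Step 1: Compute log-barrier.
ln values: [1.4375, -0.1508, 1.1632]
phi = -(1.4375 - 0.1508 + 1.1632) = -2.4498
Step 2: Compute augmented objective.
t*f(x) = 4.12*16.59 = 68.3508
Total = 68.3508 - 2.4498 = 65.901


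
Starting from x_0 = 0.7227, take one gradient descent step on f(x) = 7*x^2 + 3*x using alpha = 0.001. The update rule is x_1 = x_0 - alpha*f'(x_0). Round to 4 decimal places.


We compute the gradient at x_0 and apply the update.
f'(x) = 14*x + 3
f'(0.7227) = 14*0.7227 + 3 = 13.1178
x_1 = 0.7227 - 0.001*13.1178 = 0.7096


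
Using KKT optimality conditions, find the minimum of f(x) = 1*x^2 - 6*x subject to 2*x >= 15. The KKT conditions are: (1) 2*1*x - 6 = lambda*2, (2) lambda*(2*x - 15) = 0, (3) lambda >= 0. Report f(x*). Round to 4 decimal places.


Step 1: Try lambda = 0 (constraint inactive).
x_unc = 6/(2*1) = 3.0
Check: 2*3.0 = 6.0 < 15 -- violated!
Step 2: Constraint must be active: 2*x = 15
x* = 15/2 = 7.5
lambda = (2*1*7.5 - 6)/2 = 4.5
Step 3: Compute optimal value.
f(x*) = 1*7.5^2 - 6*7.5 = 11.25


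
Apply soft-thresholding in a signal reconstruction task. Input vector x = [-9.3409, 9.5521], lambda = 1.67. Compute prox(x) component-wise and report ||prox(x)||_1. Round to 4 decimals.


Soft-thresholding with lambda = 1.67:
prox(-9.3409) = sign(-9.3409)*max(|-9.3409| - 1.67, 0) = -7.6709
prox(9.5521) = sign(9.5521)*max(|9.5521| - 1.67, 0) = 7.8821
prox(x) = [-7.6709, 7.8821]
||prox(x)||_1 = 7.6709 + 7.8821 = 15.553


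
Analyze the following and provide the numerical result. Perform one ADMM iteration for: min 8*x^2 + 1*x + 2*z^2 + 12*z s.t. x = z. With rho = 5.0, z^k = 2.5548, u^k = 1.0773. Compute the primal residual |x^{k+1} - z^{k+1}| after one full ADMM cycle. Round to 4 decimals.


ADMM iteration with rho = 5.0, z^k = 2.5548, u^k = 1.0773
Step 1: x-update.
Minimize 8*x^2 + 1*x + (5.0/2)*(x - 2.5548 + 1.0773)^2
FOC: (2*8 + 5.0)*x = -1 + 5.0*(2.5548 - 1.0773)
x^{k+1} = 0.3042
Step 2: z-update.
Minimize 2*z^2 + 12*z + (5.0/2)*(0.3042 - z + 1.0773)^2
FOC: (2*2 + 5.0)*z = -12 + 5.0*(0.3042 + 1.0773)
z^{k+1} = -0.5659
Step 3: u-update.
u^{k+1} = 1.0773 + 0.3042 + 0.5659 = 1.9473
Step 4: Primal residual = |0.3042 + 0.5659| = 0.87


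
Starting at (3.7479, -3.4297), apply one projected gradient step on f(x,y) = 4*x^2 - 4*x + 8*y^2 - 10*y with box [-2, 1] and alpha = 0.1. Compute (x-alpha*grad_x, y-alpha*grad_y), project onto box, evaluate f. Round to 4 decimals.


Step 1: Compute gradient at (3.7479, -3.4297).
grad_x = 2*4*3.7479 - 4 = 25.9832
grad_y = 2*8*-3.4297 - 10 = -64.8752
Step 2: Gradient step.
x_raw = 3.7479 - 0.1*25.9832 = 1.1496
y_raw = -3.4297 - 0.1*-64.8752 = 3.0578
Step 3: Project onto [-2, 1].
x_proj = clip(1.1496) = 1.0
y_proj = clip(3.0578) = 1.0
Step 4: Evaluate f.
f(1.0, 1.0) = -2.0


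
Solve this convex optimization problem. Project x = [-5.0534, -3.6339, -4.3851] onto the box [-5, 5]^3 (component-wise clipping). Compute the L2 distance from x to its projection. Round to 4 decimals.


Project each component onto [-5, 5].
clip(-5.0534) = -5.0, clip(-3.6339) = -3.6339, clip(-4.3851) = -4.3851
Projection = [-5.0, -3.6339, -4.3851]
Squared diffs: [0.0029, 0.0, 0.0]
Distance = sqrt(0.0029) = 0.0534


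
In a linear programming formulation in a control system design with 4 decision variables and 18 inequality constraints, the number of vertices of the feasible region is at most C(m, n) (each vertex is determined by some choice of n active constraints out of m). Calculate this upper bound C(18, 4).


Each vertex corresponds to some choice of n active constraints out of m, so the number of vertices is at most C(m, n) = m! / (n!(m-n)!).
m = 18, n = 4
Numerator: 18 * 17 * 16 * 15
Denominator: 4! = 24
C(18, 4) = 3060


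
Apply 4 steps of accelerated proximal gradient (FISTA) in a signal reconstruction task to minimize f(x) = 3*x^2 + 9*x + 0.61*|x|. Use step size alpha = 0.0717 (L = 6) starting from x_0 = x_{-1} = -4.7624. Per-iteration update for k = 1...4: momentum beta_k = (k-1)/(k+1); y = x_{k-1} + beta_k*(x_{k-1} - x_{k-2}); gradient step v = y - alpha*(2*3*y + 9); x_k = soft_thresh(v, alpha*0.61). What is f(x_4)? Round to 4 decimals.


FISTA on f(x) = 3*x^2 + 9*x + 0.61*|x|
L = 6, alpha = 0.0717
Iteration 1: beta = 0.0, y = -4.7624 + 0.0*(-4.7624 + 4.7624) = -4.7624
  grad(y) = -19.5744, v = y - alpha*grad = -3.3589
  prox(v) = soft_thresh(-3.3589, 0.0437) = -3.3152
Iteration 2: beta = 0.3333, y = -3.3152 + 0.3333*(-3.3152 + 4.7624) = -2.8328
  grad(y) = -7.9966, v = y - alpha*grad = -2.2594
  prox(v) = soft_thresh(-2.2594, 0.0437) = -2.2157
Iteration 3: beta = 0.5, y = -2.2157 + 0.5*(-2.2157 + 3.3152) = -1.6659
  grad(y) = -0.9955, v = y - alpha*grad = -1.5945
  prox(v) = soft_thresh(-1.5945, 0.0437) = -1.5508
Iteration 4: beta = 0.6, y = -1.5508 + 0.6*(-1.5508 + 2.2157) = -1.1519
  grad(y) = 2.0887, v = y - alpha*grad = -1.3016
  prox(v) = soft_thresh(-1.3016, 0.0437) = -1.2579
f(x_4) = 3*(-1.2579)^2 + 9*(-1.2579) + 0.61*|-1.2579| = -5.8068


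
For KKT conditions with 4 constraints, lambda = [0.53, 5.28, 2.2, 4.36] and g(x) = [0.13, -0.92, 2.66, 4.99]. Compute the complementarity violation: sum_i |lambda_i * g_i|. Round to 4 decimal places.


KKT complementary slackness check:
lambda_1 * g_1 = 0.53 * 0.13 = 0.0689
lambda_2 * g_2 = 5.28 * -0.92 = -4.8576
lambda_3 * g_3 = 2.2 * 2.66 = 5.852
lambda_4 * g_4 = 4.36 * 4.99 = 21.7564
Total violation = 0.0689 + 4.8576 + 5.852 + 21.7564 = 32.5349


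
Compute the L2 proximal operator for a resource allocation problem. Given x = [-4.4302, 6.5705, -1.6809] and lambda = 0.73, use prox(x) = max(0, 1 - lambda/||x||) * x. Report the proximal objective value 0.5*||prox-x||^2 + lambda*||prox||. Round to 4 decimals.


Step 1: Compute ||x||.
||x|| = 8.1008
Step 2: Compute scaling factor.
scale = max(0, 1 - 0.73/8.1008) = 0.9099
Step 3: prox(x) = [-4.031, 5.9784, -1.5294]
||prox(x)|| = 7.3708
Step 4: Proximal objective.
0.5*||prox-x||^2 = 0.2665
lambda*||prox|| = 5.3807
Total = 5.6472


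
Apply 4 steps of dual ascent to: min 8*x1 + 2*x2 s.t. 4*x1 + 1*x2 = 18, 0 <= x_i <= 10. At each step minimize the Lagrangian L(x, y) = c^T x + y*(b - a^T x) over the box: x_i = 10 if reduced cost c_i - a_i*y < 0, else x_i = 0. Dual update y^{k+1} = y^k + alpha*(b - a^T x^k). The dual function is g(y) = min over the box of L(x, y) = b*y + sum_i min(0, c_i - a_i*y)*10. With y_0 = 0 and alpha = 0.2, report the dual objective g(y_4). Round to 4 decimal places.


Dual ascent for LP: min 8*x1 + 2*x2, 4*x1 + 1*x2 = 18, 0 <= x_i <= 10
Step 1: y^k = 0.0, reduced costs: (8.0, 2.0)
  x^k = (0.0, 0.0), subgradient = b - a^T x = 18.0
  y^{k+1} = 0.0 + 0.2*18.0 = 3.6
Step 2: y^k = 3.6, reduced costs: (-6.4, -1.6)
  x^k = (10.0, 10.0), subgradient = b - a^T x = -32.0
  y^{k+1} = 3.6 + 0.2*-32.0 = -2.8
Step 3: y^k = -2.8, reduced costs: (19.2, 4.8)
  x^k = (0.0, 0.0), subgradient = b - a^T x = 18.0
  y^{k+1} = -2.8 + 0.2*18.0 = 0.8
Step 4: y^k = 0.8, reduced costs: (4.8, 1.2)
  x^k = (0.0, 0.0), subgradient = b - a^T x = 18.0
  y^{k+1} = 0.8 + 0.2*18.0 = 4.4
Dual objective at y_4 = 4.4: reduced costs (-9.6, -2.4), box minimizer x = (10.0, 10.0)
g(y_4) = b*y + (c1 - a1*y)*x1 + (c2 - a2*y)*x2 = 18*4.4 + (-9.6)*10.0 + (-2.4)*10.0 = 79.2 - 96.0 - 24.0 = -40.8


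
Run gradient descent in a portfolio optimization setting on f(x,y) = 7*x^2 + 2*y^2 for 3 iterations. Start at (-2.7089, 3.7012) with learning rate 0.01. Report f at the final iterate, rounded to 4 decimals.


Gradient descent on f(x,y) = 7*x^2 + 2*y^2.
Starting point: (-2.7089, 3.7012), alpha = 0.01
Step 1: grad_x = 2*7*-2.7089 = -37.9246, grad_y = 2*2*3.7012 = 14.8048
  x_1 = -2.7089 - 0.01*-37.9246 = -2.3297
  y_1 = 3.7012 - 0.01*14.8048 = 3.5532
Step 2: grad_x = 2*7*-2.3297 = -32.6152, grad_y = 2*2*3.5532 = 14.2126
  x_2 = -2.3297 - 0.01*-32.6152 = -2.0035
  y_2 = 3.5532 - 0.01*14.2126 = 3.411
Step 3: grad_x = 2*7*-2.0035 = -28.049, grad_y = 2*2*3.411 = 13.6441
  x_3 = -2.0035 - 0.01*-28.049 = -1.723
  y_3 = 3.411 - 0.01*13.6441 = 3.2746
f(-1.723, 3.2746) = 7*(-1.723)^2 + 2*3.2746^2 = 42.2272


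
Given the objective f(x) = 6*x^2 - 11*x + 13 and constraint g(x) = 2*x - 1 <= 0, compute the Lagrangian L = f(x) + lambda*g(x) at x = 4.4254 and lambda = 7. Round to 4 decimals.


Step 1: Evaluate f(x).
f(4.4254) = 6*4.4254^2 - 11*4.4254 + 13 = 81.8256
Step 2: Evaluate g(x).
g(4.4254) = 2*4.4254 - 1 = 7.8508
Step 3: Compute Lagrangian.
L = 81.8256 + 7*7.8508 = 136.7812


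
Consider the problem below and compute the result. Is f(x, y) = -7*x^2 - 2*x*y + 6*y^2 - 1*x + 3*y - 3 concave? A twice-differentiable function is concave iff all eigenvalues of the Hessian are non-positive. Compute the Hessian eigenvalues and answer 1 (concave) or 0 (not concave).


The Hessian of f(x,y) = -7*x^2 - 2*x*y + 6*y^2 - 1*x + 3*y - 3 is:
H = [[-14, -2], [-2, 12]]
Trace = -14 + 12 = -2
Determinant = -14*12 - (-2)^2 = -172
Discriminant = (-2)^2 - 4*-172 = 692.0
Eigenvalues: lambda_1 = -14.1529, lambda_2 = 12.1529
The function is not concave.

0


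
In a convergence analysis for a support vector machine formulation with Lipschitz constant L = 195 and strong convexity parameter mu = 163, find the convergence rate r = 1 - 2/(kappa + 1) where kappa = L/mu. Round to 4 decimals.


Step 1: Compute the condition number.
kappa = L/mu = 195/163 = 1.1963
Step 2: Compute the convergence rate.
r = 1 - 2/(kappa + 1) = 1 - 2*mu/(L + mu) = (L - mu)/(L + mu) = 32/358 = 0.0894


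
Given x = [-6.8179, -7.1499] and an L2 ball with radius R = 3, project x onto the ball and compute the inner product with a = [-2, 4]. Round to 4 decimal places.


Step 1: Compute ||x|| (intermediates to 6 decimals).
||x|| = sqrt((-6.8179)^2 + (-7.1499)^2) = 9.879516
Step 2: Project.
Since ||x|| > R, scale = R/||x|| = 3/9.879516 = 0.303659, proj(x) = scale * x
proj(x) = [-2.070317, -2.171131]
Step 3: Dot product.
a^T * proj(x) = -2*(-2.070317) + 4*(-2.171131) = -4.5439


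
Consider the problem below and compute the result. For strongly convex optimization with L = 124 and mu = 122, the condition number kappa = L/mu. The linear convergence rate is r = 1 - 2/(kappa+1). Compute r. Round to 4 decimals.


Step 1: Compute the condition number.
kappa = L/mu = 124/122 = 1.0164
Step 2: Compute the convergence rate.
r = 1 - 2/(kappa + 1) = 1 - 2*mu/(L + mu) = (L - mu)/(L + mu) = 2/246 = 0.0081


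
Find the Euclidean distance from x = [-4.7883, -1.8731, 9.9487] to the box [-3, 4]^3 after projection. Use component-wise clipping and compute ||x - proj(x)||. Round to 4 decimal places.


Project each component onto [-3, 4].
clip(-4.7883) = -3.0, clip(-1.8731) = -1.8731, clip(9.9487) = 4.0
Projection = [-3.0, -1.8731, 4.0]
Squared diffs: [3.198, 0.0, 35.387]
Distance = sqrt(38.585) = 6.2117


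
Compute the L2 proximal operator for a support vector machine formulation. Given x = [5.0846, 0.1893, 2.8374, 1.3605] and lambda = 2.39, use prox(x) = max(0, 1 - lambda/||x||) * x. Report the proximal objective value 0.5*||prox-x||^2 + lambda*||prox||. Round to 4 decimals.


Step 1: Compute ||x||.
||x|| = 5.9825
Step 2: Compute scaling factor.
scale = max(0, 1 - 2.39/5.9825) = 0.6005
Step 3: prox(x) = [3.0533, 0.1137, 1.7039, 0.817]
||prox(x)|| = 3.5925
Step 4: Proximal objective.
0.5*||prox-x||^2 = 2.8561
lambda*||prox|| = 8.5861
Total = 11.4422


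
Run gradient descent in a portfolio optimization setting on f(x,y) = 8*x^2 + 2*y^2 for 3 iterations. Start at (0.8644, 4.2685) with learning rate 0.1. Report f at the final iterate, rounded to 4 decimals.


Gradient descent on f(x,y) = 8*x^2 + 2*y^2.
Starting point: (0.8644, 4.2685), alpha = 0.1
Step 1: grad_x = 2*8*0.8644 = 13.8304, grad_y = 2*2*4.2685 = 17.074
  x_1 = 0.8644 - 0.1*13.8304 = -0.5186
  y_1 = 4.2685 - 0.1*17.074 = 2.5611
Step 2: grad_x = 2*8*-0.5186 = -8.2982, grad_y = 2*2*2.5611 = 10.2444
  x_2 = -0.5186 - 0.1*-8.2982 = 0.3112
  y_2 = 2.5611 - 0.1*10.2444 = 1.5367
Step 3: grad_x = 2*8*0.3112 = 4.9789, grad_y = 2*2*1.5367 = 6.1466
  x_3 = 0.3112 - 0.1*4.9789 = -0.1867
  y_3 = 1.5367 - 0.1*6.1466 = 0.922
f(-0.1867, 0.922) = 8*(-0.1867)^2 + 2*0.922^2 = 1.979


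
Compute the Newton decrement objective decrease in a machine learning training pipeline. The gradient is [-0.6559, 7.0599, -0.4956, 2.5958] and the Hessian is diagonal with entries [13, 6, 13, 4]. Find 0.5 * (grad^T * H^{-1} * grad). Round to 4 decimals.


Step 1: H is diagonal, so H^(-1) * g = [-0.0505, 1.1767, -0.0381, 0.649].
Step 2: g^T H^(-1) g = sum_i g_i^2 / H_ii
  = (-0.6559)^2/13 + (7.0599)^2/6 + (-0.4956)^2/13 + (2.5958)^2/4
  = 0.0331 + 8.307 + 0.0189 + 1.6845 = 10.0436
Step 3: Objective decrease = 0.5 * g^T H^(-1) g = 5.0218


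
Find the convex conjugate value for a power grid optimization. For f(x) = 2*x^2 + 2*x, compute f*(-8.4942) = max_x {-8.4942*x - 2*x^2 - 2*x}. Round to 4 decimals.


f*(y) = sup_x {y*x - a*x^2 - b*x} = sup_x {(y-b)*x - a*x^2}
FOC: (y - b) - 2a*x = 0 => x* = (y - b)/(2a)
x* = (-8.4942 - 2)/(2*2) = -2.6236
f*(-8.4942) = (y-b)^2/(4a) = (-8.4942 - 2)^2/(4*2)
= 110.1282/8 = 13.766


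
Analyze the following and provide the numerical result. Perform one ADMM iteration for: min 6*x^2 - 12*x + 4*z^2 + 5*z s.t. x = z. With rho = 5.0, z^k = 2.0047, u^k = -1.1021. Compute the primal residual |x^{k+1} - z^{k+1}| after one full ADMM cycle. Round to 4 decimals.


ADMM iteration with rho = 5.0, z^k = 2.0047, u^k = -1.1021
Step 1: x-update.
Minimize 6*x^2 - 12*x + (5.0/2)*(x - 2.0047 - 1.1021)^2
FOC: (2*6 + 5.0)*x = 12 + 5.0*(2.0047 + 1.1021)
x^{k+1} = 1.6196
Step 2: z-update.
Minimize 4*z^2 + 5*z + (5.0/2)*(1.6196 - z - 1.1021)^2
FOC: (2*4 + 5.0)*z = -5 + 5.0*(1.6196 - 1.1021)
z^{k+1} = -0.1856
Step 3: u-update.
u^{k+1} = -1.1021 + 1.6196 + 0.1856 = 0.7031
Step 4: Primal residual = |1.6196 + 0.1856| = 1.8052


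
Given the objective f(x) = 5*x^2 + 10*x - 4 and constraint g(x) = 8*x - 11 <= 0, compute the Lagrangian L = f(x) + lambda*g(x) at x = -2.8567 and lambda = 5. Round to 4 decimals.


Step 1: Evaluate f(x).
f(-2.8567) = 5*(-2.8567)^2 + 10*(-2.8567) - 4 = 8.2367
Step 2: Evaluate g(x).
g(-2.8567) = 8*-2.8567 - 11 = -33.8536
Step 3: Compute Lagrangian.
L = 8.2367 + 5*-33.8536 = -161.0313


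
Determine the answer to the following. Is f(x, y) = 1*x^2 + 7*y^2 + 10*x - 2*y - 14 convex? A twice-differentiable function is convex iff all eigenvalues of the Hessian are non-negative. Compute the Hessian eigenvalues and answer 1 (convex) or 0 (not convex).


The Hessian of f(x,y) = 1*x^2 + 7*y^2 + 10*x - 2*y - 14 is:
H = [[2, 0], [0, 14]]
Trace = 2 + 14 = 16
Determinant = 2*14 - (0)^2 = 28
Discriminant = (16)^2 - 4*28 = 144.0
Eigenvalues: lambda_1 = 2.0, lambda_2 = 14.0
The function is convex.

1


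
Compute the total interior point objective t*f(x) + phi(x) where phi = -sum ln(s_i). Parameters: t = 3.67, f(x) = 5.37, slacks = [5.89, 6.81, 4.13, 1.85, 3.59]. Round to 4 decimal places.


Step 1: Compute log-barrier.
ln values: [1.7733, 1.9184, 1.4183, 0.6152, 1.2782]
phi = -(1.7733 + 1.9184 + 1.4183 + 0.6152 + 1.2782) = -7.0033
Step 2: Compute augmented objective.
t*f(x) = 3.67*5.37 = 19.7079
Total = 19.7079 - 7.0033 = 12.7046


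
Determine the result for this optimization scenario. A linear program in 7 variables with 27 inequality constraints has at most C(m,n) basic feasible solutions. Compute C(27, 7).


Each vertex corresponds to some choice of n active constraints out of m, so the number of vertices is at most C(m, n) = m! / (n!(m-n)!).
m = 27, n = 7
Numerator: 27 * 26 * 25 * 24 * 23 * 22 * 21
Denominator: 7! = 5040
C(27, 7) = 888030


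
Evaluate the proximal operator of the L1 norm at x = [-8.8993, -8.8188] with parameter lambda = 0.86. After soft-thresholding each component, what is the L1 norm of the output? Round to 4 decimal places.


Soft-thresholding with lambda = 0.86:
prox(-8.8993) = sign(-8.8993)*max(|-8.8993| - 0.86, 0) = -8.0393
prox(-8.8188) = sign(-8.8188)*max(|-8.8188| - 0.86, 0) = -7.9588
prox(x) = [-8.0393, -7.9588]
||prox(x)||_1 = 8.0393 + 7.9588 = 15.9981


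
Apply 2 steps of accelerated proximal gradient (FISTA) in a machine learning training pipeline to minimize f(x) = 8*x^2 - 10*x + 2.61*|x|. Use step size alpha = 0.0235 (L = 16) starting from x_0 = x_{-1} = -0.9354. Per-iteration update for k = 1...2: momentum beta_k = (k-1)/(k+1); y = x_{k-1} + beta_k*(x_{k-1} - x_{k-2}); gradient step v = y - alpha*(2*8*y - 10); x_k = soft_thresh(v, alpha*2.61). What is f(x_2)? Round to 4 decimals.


FISTA on f(x) = 8*x^2 - 10*x + 2.61*|x|
L = 16, alpha = 0.0235
Iteration 1: beta = 0.0, y = -0.9354 + 0.0*(-0.9354 + 0.9354) = -0.9354
  grad(y) = -24.9664, v = y - alpha*grad = -0.3487
  prox(v) = soft_thresh(-0.3487, 0.0613) = -0.2874
Iteration 2: beta = 0.3333, y = -0.2874 + 0.3333*(-0.2874 + 0.9354) = -0.0713
  grad(y) = -11.1414, v = y - alpha*grad = 0.1905
  prox(v) = soft_thresh(0.1905, 0.0613) = 0.1291
f(x_2) = 8*0.1291^2 - 10*0.1291 + 2.61*|0.1291| = -0.821


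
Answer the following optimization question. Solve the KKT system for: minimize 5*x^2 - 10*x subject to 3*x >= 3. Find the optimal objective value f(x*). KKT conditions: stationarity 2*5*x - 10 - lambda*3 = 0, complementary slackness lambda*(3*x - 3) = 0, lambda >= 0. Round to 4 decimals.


Step 1: Try lambda = 0 (constraint inactive).
Stationarity: 2*5*x - 10 = 0
x* = 10/(2*5) = 1.0
Check constraint: 3*1.0 = 3.0 >= 3 -- satisfied.
Step 2: Compute optimal value.
f(x*) = 5*1.0^2 - 10*1.0 = -5.0


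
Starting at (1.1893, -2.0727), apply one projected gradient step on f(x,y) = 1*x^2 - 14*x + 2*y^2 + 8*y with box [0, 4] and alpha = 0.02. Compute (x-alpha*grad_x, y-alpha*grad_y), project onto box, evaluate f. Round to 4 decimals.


Step 1: Compute gradient at (1.1893, -2.0727).
grad_x = 2*1*1.1893 - 14 = -11.6214
grad_y = 2*2*-2.0727 + 8 = -0.2908
Step 2: Gradient step.
x_raw = 1.1893 - 0.02*-11.6214 = 1.4217
y_raw = -2.0727 - 0.02*-0.2908 = -2.0669
Step 3: Project onto [0, 4].
x_proj = clip(1.4217) = 1.4217
y_proj = clip(-2.0669) = 0.0
Step 4: Evaluate f.
f(1.4217, 0.0) = -17.8829


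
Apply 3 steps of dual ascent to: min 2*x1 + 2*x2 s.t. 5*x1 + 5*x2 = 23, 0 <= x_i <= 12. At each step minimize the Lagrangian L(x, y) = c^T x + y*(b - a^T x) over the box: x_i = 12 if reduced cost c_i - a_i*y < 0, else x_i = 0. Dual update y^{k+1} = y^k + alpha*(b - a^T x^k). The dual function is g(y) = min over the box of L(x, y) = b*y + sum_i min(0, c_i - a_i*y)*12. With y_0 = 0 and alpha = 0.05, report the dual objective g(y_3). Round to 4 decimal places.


Dual ascent for LP: min 2*x1 + 2*x2, 5*x1 + 5*x2 = 23, 0 <= x_i <= 12
Step 1: y^k = 0.0, reduced costs: (2.0, 2.0)
  x^k = (0.0, 0.0), subgradient = b - a^T x = 23.0
  y^{k+1} = 0.0 + 0.05*23.0 = 1.15
Step 2: y^k = 1.15, reduced costs: (-3.75, -3.75)
  x^k = (12.0, 12.0), subgradient = b - a^T x = -97.0
  y^{k+1} = 1.15 + 0.05*-97.0 = -3.7
Step 3: y^k = -3.7, reduced costs: (20.5, 20.5)
  x^k = (0.0, 0.0), subgradient = b - a^T x = 23.0
  y^{k+1} = -3.7 + 0.05*23.0 = -2.55
Dual objective at y_3 = -2.55: reduced costs (14.75, 14.75), box minimizer x = (0.0, 0.0)
g(y_3) = b*y + (c1 - a1*y)*x1 + (c2 - a2*y)*x2 = 23*(-2.55) + 14.75*0.0 + 14.75*0.0 = -58.65 + 0.0 + 0.0 = -58.65


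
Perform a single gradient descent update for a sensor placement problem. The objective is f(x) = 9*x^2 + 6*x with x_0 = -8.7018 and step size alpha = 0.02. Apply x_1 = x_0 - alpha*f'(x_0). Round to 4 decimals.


We compute the gradient at x_0 and apply the update.
f'(x) = 18*x + 6
f'(-8.7018) = 18*-8.7018 + 6 = -150.6324
x_1 = -8.7018 - 0.02*-150.6324 = -5.6892


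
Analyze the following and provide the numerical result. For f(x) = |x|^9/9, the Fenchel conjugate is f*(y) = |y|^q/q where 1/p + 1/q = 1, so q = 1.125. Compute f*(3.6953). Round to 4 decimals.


The conjugate exponent q satisfies 1/p + 1/q = 1.
p = 9, so q = 9/(9 - 1) = 1.125
|y|^q = 3.6953^1.125 = 4.3512
f*(3.6953) = 4.3512 / 1.125 = 3.8677


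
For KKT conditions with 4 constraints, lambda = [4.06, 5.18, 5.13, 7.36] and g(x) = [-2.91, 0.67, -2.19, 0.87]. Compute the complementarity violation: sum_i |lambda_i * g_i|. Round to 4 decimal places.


KKT complementary slackness check:
lambda_1 * g_1 = 4.06 * -2.91 = -11.8146
lambda_2 * g_2 = 5.18 * 0.67 = 3.4706
lambda_3 * g_3 = 5.13 * -2.19 = -11.2347
lambda_4 * g_4 = 7.36 * 0.87 = 6.4032
Total violation = 11.8146 + 3.4706 + 11.2347 + 6.4032 = 32.9231


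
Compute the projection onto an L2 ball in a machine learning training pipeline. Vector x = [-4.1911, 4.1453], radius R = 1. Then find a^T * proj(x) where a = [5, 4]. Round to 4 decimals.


Step 1: Compute ||x|| (intermediates to 6 decimals).
||x|| = sqrt((-4.1911)^2 + 4.1453^2) = 5.894814
Step 2: Project.
Since ||x|| > R, scale = R/||x|| = 1/5.894814 = 0.169641, proj(x) = scale * x
proj(x) = [-0.710982, 0.703213]
Step 3: Dot product.
a^T * proj(x) = 5*(-0.710982) + 4*0.703213 = -0.7421


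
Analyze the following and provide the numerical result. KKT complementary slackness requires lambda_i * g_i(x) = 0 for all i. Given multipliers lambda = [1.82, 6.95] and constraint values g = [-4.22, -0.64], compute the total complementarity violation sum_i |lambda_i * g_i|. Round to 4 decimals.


KKT complementary slackness check:
lambda_1 * g_1 = 1.82 * -4.22 = -7.6804
lambda_2 * g_2 = 6.95 * -0.64 = -4.448
Total violation = 7.6804 + 4.448 = 12.1284


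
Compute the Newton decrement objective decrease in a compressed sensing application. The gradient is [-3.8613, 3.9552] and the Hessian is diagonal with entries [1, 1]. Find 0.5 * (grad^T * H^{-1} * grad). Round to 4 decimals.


Step 1: H is diagonal, so H^(-1) * g = [-3.8613, 3.9552].
Step 2: g^T H^(-1) g = sum_i g_i^2 / H_ii
  = (-3.8613)^2/1 + (3.9552)^2/1
  = 14.9096 + 15.6436 = 30.5532
Step 3: Objective decrease = 0.5 * g^T H^(-1) g = 15.2766


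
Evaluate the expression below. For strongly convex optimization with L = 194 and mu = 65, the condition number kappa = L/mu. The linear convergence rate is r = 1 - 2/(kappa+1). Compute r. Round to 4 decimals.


Step 1: Compute the condition number.
kappa = L/mu = 194/65 = 2.9846
Step 2: Compute the convergence rate.
r = 1 - 2/(kappa + 1) = 1 - 2*mu/(L + mu) = (L - mu)/(L + mu) = 129/259 = 0.4981


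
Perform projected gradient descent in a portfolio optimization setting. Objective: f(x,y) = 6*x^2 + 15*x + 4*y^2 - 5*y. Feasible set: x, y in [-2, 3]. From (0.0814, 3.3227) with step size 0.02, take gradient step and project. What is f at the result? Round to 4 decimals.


Step 1: Compute gradient at (0.0814, 3.3227).
grad_x = 2*6*0.0814 + 15 = 15.9768
grad_y = 2*4*3.3227 - 5 = 21.5816
Step 2: Gradient step.
x_raw = 0.0814 - 0.02*15.9768 = -0.2381
y_raw = 3.3227 - 0.02*21.5816 = 2.8911
Step 3: Project onto [-2, 3].
x_proj = clip(-0.2381) = -0.2381
y_proj = clip(2.8911) = 2.8911
Step 4: Evaluate f.
f(-0.2381, 2.8911) = 15.746


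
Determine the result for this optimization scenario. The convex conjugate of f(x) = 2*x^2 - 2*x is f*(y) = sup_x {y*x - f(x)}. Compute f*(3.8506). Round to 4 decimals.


f*(y) = sup_x {y*x - a*x^2 - b*x} = sup_x {(y-b)*x - a*x^2}
FOC: (y - b) - 2a*x = 0 => x* = (y - b)/(2a)
x* = (3.8506 + 2)/(2*2) = 1.4627
f*(3.8506) = (y-b)^2/(4a) = (3.8506 + 2)^2/(4*2)
= 34.2295/8 = 4.2787


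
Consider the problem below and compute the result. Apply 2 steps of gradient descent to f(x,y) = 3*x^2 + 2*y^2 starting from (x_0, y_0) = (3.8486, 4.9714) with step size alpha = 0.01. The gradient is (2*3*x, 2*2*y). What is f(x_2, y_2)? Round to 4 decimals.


Gradient descent on f(x,y) = 3*x^2 + 2*y^2.
Starting point: (3.8486, 4.9714), alpha = 0.01
Step 1: grad_x = 2*3*3.8486 = 23.0916, grad_y = 2*2*4.9714 = 19.8856
  x_1 = 3.8486 - 0.01*23.0916 = 3.6177
  y_1 = 4.9714 - 0.01*19.8856 = 4.7725
Step 2: grad_x = 2*3*3.6177 = 21.7061, grad_y = 2*2*4.7725 = 19.0902
  x_2 = 3.6177 - 0.01*21.7061 = 3.4006
  y_2 = 4.7725 - 0.01*19.0902 = 4.5816
f(3.4006, 4.5816) = 3*3.4006^2 + 2*4.5816^2 = 76.6756


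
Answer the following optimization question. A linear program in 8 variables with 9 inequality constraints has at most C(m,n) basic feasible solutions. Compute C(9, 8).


Each vertex corresponds to some choice of n active constraints out of m, so the number of vertices is at most C(m, n) = m! / (n!(m-n)!).
m = 9, n = 8
Numerator: 9 * 8 * 7 * 6 * 5 * 4 * 3 * 2
Denominator: 8! = 40320
C(9, 8) = 9


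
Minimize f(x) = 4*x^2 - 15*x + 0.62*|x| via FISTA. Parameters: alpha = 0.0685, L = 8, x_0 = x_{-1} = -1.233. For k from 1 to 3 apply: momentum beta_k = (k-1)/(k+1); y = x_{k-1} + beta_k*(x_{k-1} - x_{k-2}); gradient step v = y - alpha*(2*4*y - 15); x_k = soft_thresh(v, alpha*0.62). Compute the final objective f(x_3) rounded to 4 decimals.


FISTA on f(x) = 4*x^2 - 15*x + 0.62*|x|
L = 8, alpha = 0.0685
Iteration 1: beta = 0.0, y = -1.233 + 0.0*(-1.233 + 1.233) = -1.233
  grad(y) = -24.864, v = y - alpha*grad = 0.4702
  prox(v) = soft_thresh(0.4702, 0.0425) = 0.4277
Iteration 2: beta = 0.3333, y = 0.4277 + 0.3333*(0.4277 + 1.233) = 0.9813
  grad(y) = -7.1497, v = y - alpha*grad = 1.471
  prox(v) = soft_thresh(1.471, 0.0425) = 1.4286
Iteration 3: beta = 0.5, y = 1.4286 + 0.5*(1.4286 - 0.4277) = 1.929
  grad(y) = 0.432, v = y - alpha*grad = 1.8994
  prox(v) = soft_thresh(1.8994, 0.0425) = 1.8569
f(x_3) = 4*1.8569^2 - 15*1.8569 + 0.62*|1.8569| = -12.9099


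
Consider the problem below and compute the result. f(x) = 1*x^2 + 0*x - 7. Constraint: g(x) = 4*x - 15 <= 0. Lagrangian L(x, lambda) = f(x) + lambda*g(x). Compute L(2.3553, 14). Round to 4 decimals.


Step 1: Evaluate f(x).
f(2.3553) = 1*2.3553^2 + 0*2.3553 - 7 = -1.4526
Step 2: Evaluate g(x).
g(2.3553) = 4*2.3553 - 15 = -5.5788
Step 3: Compute Lagrangian.
L = -1.4526 + 14*-5.5788 = -79.5558


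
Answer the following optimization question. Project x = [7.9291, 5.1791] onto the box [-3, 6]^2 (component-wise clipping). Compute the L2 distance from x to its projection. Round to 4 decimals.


Project each component onto [-3, 6].
clip(7.9291) = 6.0, clip(5.1791) = 5.1791
Projection = [6.0, 5.1791]
Squared diffs: [3.7214, 0.0]
Distance = sqrt(3.7214) = 1.9291


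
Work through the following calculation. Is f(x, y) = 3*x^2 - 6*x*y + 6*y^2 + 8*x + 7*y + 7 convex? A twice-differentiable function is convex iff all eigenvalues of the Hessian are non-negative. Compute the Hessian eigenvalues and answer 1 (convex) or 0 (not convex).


The Hessian of f(x,y) = 3*x^2 - 6*x*y + 6*y^2 + 8*x + 7*y + 7 is:
H = [[6, -6], [-6, 12]]
Trace = 6 + 12 = 18
Determinant = 6*12 - (-6)^2 = 36
Discriminant = (18)^2 - 4*36 = 180.0
Eigenvalues: lambda_1 = 2.2918, lambda_2 = 15.7082
The function is convex.

1


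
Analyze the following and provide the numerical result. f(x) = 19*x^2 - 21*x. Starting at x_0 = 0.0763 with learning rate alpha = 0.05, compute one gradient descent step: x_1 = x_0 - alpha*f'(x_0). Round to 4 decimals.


We compute the gradient at x_0 and apply the update.
f'(x) = 38*x - 21
f'(0.0763) = 38*0.0763 - 21 = -18.1006
x_1 = 0.0763 - 0.05*-18.1006 = 0.9813


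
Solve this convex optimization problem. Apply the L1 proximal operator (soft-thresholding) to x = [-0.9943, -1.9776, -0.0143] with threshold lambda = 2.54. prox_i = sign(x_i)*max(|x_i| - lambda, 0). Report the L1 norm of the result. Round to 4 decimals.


Soft-thresholding with lambda = 2.54:
prox(-0.9943) = sign(-0.9943)*max(|-0.9943| - 2.54, 0) = 0.0
prox(-1.9776) = sign(-1.9776)*max(|-1.9776| - 2.54, 0) = 0.0
prox(-0.0143) = sign(-0.0143)*max(|-0.0143| - 2.54, 0) = 0.0
prox(x) = [0.0, 0.0, 0.0]
||prox(x)||_1 = 0.0 + 0.0 + 0.0 = 0.0


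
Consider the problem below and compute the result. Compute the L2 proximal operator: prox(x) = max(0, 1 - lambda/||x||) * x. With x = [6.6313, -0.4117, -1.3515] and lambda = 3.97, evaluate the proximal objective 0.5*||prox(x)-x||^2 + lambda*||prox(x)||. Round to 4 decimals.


Step 1: Compute ||x||.
||x|| = 6.7801
Step 2: Compute scaling factor.
scale = max(0, 1 - 3.97/6.7801) = 0.4145
Step 3: prox(x) = [2.7484, -0.1706, -0.5602]
||prox(x)|| = 2.8101
Step 4: Proximal objective.
0.5*||prox-x||^2 = 7.8805
lambda*||prox|| = 11.1561
Total = 19.0367


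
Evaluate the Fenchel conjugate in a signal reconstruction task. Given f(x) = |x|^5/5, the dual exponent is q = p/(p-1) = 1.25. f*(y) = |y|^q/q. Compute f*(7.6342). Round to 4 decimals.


The conjugate exponent q satisfies 1/p + 1/q = 1.
p = 5, so q = 5/(5 - 1) = 1.25
|y|^q = 7.6342^1.25 = 12.6898
f*(7.6342) = 12.6898 / 1.25 = 10.1518


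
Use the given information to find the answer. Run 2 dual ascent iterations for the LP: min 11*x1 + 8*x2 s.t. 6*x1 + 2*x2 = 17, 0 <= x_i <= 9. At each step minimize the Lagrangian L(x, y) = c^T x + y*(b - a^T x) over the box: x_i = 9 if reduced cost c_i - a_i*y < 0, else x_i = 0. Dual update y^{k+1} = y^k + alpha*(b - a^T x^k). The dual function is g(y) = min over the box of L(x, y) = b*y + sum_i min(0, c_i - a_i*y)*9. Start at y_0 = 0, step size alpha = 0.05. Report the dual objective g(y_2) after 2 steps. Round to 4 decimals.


Dual ascent for LP: min 11*x1 + 8*x2, 6*x1 + 2*x2 = 17, 0 <= x_i <= 9
Step 1: y^k = 0.0, reduced costs: (11.0, 8.0)
  x^k = (0.0, 0.0), subgradient = b - a^T x = 17.0
  y^{k+1} = 0.0 + 0.05*17.0 = 0.85
Step 2: y^k = 0.85, reduced costs: (5.9, 6.3)
  x^k = (0.0, 0.0), subgradient = b - a^T x = 17.0
  y^{k+1} = 0.85 + 0.05*17.0 = 1.7
Dual objective at y_2 = 1.7: reduced costs (0.8, 4.6), box minimizer x = (0.0, 0.0)
g(y_2) = b*y + (c1 - a1*y)*x1 + (c2 - a2*y)*x2 = 17*1.7 + 0.8*0.0 + 4.6*0.0 = 28.9 + 0.0 + 0.0 = 28.9
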